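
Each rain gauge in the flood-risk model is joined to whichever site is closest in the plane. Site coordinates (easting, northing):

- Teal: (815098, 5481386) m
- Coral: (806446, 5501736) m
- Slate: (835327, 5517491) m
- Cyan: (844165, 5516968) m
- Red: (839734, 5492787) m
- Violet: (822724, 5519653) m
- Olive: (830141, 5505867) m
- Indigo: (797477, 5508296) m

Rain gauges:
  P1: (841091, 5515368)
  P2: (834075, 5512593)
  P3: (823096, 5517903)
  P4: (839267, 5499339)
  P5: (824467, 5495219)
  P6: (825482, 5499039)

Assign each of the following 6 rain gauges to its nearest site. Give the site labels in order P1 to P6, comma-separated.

P1 → Cyan (d²=12009476.00)
P2 → Slate (d²=25557908.00)
P3 → Violet (d²=3200884.00)
P4 → Red (d²=43146793.00)
P5 → Olive (d²=145574180.00)
P6 → Olive (d²=68327865.00)

Cyan, Slate, Violet, Red, Olive, Olive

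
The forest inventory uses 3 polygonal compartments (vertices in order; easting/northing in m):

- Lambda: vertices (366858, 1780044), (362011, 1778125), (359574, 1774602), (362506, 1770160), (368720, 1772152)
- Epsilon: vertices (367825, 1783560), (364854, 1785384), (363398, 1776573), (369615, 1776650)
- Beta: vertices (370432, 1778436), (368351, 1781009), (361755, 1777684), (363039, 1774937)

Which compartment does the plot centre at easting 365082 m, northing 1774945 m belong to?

Lambda

Cast a ray rightward from (365082, 1774945). For each polygon, the edges (by vertex number in listed order) whose endpoints lie on opposite sides of northing = 1774945, where each meets that height, and whether that is right or left of the point:
Lambda: 2–3 at easting≈359811.3 (left), 5–1 at easting≈368061.0 (right) → 1 crossing.
Epsilon: no edge straddles that height → 0 crossings.
Beta: 3–4 at easting≈363035.3 (left), 4–1 at easting≈363055.9 (left) → 0 crossings.
Only Lambda has an odd count, so the point is inside Lambda.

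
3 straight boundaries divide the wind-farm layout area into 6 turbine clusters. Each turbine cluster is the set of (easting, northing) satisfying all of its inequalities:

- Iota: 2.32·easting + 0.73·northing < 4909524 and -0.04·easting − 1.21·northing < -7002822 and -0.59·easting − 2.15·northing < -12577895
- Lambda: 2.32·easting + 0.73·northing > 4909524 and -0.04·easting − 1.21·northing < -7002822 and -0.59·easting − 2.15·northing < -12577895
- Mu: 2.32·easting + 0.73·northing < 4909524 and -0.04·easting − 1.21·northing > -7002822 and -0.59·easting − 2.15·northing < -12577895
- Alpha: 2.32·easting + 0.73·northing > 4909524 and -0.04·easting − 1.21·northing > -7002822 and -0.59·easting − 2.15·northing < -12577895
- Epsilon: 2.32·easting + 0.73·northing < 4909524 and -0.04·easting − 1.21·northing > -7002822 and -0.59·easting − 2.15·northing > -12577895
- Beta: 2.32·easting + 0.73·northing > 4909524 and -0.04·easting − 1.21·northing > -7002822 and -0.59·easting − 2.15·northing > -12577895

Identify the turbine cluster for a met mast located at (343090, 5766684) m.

Alpha

2.32·343090 + 0.73·5766684 = 5005648.120, which is > 4909524
-0.04·343090 − 1.21·5766684 = -6991411.240, which is > -7002822
-0.59·343090 − 2.15·5766684 = -12600793.700, which is < -12577895
This sign pattern matches Alpha.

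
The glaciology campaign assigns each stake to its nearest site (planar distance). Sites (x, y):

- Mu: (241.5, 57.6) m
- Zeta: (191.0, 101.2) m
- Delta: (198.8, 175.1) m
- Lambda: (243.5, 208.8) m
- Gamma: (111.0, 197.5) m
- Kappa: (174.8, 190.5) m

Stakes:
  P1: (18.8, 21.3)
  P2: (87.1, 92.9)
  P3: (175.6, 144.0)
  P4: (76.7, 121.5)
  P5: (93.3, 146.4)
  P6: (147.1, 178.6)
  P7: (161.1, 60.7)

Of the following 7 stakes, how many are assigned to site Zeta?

P1 → Zeta
P2 → Zeta
P3 → Delta
P4 → Gamma
P5 → Gamma
P6 → Kappa
P7 → Zeta
3 of the 7 go to Zeta.

3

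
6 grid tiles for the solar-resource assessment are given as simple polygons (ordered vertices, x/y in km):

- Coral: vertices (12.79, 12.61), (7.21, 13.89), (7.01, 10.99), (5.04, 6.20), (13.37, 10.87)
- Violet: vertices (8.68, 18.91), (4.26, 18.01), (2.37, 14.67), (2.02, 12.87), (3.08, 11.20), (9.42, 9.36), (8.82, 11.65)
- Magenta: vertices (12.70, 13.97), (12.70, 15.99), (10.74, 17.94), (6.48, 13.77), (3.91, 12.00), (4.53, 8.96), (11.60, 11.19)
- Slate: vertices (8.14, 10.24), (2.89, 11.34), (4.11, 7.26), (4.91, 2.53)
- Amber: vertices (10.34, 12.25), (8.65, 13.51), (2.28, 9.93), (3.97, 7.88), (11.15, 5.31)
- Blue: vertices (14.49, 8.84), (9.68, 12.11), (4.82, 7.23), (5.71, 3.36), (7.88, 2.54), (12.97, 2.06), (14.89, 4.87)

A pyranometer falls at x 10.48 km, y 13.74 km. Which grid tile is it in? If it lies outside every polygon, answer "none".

Magenta

Cast a ray rightward from (10.48, 13.74). For each polygon, the edges (by vertex number in listed order) whose endpoints lie on opposite sides of y = 13.74, where each meets that height, and whether that is right or left of the point:
Coral: 1–2 at x≈7.864 (left), 2–3 at x≈7.200 (left) → 0 crossings.
Violet: 3–4 at x≈2.189 (left), 7–1 at x≈8.780 (left) → 0 crossings.
Magenta: 4–5 at x≈6.436 (left), 7–1 at x≈12.609 (right) → 1 crossing.
Slate: no edge straddles that height → 0 crossings.
Amber: no edge straddles that height → 0 crossings.
Blue: no edge straddles that height → 0 crossings.
Only Magenta has an odd count, so the point is inside Magenta.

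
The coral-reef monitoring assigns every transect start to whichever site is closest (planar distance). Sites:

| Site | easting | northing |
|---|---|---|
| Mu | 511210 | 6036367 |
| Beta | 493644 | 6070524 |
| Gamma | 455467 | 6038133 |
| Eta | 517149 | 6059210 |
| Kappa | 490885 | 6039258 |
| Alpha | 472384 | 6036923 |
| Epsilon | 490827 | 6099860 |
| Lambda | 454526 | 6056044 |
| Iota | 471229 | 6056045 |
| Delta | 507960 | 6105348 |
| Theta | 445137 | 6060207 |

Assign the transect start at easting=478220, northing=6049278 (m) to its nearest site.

Squared distances to each site:
Mu: 1255034021.000; Beta: 689292292.000; Gamma: 641910034.000; Eta: 1614111665.000; Kappa: 260802625.000; Alpha: 186704921.000; Epsilon: 2717475173.000; Lambda: 607184392.000; Iota: 94666370.000; Delta: 4028312500.000; Theta: 1213927930.000.
Minimum at Iota.

Iota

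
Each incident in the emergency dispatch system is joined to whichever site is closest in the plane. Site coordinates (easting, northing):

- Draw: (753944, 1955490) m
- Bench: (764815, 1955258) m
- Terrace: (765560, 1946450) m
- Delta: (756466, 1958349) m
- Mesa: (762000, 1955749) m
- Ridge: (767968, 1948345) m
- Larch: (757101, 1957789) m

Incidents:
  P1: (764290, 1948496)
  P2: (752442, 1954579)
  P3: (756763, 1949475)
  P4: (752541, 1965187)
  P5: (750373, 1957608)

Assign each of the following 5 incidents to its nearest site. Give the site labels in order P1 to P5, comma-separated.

Terrace, Draw, Draw, Delta, Draw

P1 → Terrace (d²=5799016.00)
P2 → Draw (d²=3085925.00)
P3 → Draw (d²=44126986.00)
P4 → Delta (d²=62163869.00)
P5 → Draw (d²=17237965.00)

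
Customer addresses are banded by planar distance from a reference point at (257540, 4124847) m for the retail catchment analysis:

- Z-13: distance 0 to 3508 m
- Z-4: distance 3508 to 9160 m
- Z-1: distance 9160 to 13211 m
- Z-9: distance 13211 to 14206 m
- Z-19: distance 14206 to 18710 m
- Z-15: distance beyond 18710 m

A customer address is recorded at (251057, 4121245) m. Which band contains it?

Z-4

Distance = √((251057−257540)² + (4121245−4124847)²) = √(42029289.000 + 12974404.000) = 7416.447 m.
3508 ≤ 7416.447 < 9160 → Z-4.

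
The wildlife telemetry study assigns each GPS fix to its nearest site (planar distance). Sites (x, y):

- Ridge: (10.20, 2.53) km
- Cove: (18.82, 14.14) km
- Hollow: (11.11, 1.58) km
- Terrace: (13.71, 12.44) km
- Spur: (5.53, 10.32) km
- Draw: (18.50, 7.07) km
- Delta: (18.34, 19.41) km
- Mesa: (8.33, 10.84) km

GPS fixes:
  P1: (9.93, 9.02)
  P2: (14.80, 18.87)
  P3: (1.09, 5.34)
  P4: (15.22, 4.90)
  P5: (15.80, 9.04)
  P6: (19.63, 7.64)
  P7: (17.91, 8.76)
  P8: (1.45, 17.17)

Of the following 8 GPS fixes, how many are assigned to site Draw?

4

P1 → Mesa
P2 → Delta
P3 → Spur
P4 → Draw
P5 → Draw
P6 → Draw
P7 → Draw
P8 → Spur
4 of the 8 go to Draw.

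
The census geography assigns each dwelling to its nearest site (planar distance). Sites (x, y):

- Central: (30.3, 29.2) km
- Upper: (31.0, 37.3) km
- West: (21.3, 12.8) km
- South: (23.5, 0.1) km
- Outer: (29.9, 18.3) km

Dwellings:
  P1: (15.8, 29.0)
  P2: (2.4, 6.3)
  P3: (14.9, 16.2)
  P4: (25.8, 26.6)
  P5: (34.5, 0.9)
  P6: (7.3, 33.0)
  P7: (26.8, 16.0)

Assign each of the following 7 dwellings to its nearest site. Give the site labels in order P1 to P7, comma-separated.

P1 → Central (d²=210.29)
P2 → West (d²=399.46)
P3 → West (d²=52.52)
P4 → Central (d²=27.01)
P5 → South (d²=121.64)
P6 → Central (d²=543.44)
P7 → Outer (d²=14.90)

Central, West, West, Central, South, Central, Outer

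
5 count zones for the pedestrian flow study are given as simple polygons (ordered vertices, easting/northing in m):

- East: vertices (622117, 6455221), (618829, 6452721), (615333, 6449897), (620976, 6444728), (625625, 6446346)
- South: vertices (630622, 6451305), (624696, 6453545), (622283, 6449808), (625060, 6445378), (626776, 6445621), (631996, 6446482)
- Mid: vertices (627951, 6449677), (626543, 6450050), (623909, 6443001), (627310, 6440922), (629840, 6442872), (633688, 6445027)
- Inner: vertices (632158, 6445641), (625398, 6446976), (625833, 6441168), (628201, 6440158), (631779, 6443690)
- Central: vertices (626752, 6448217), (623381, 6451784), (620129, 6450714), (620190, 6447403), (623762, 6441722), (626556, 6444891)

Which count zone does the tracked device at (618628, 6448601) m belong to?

East

Cast a ray rightward from (618628, 6448601). For each polygon, the edges (by vertex number in listed order) whose endpoints lie on opposite sides of northing = 6448601, where each meets that height, and whether that is right or left of the point:
East: 3–4 at easting≈616747.8 (left), 5–1 at easting≈624733.7 (right) → 1 crossing.
South: 3–4 at easting≈623039.6 (right), 6–1 at easting≈631392.3 (right) → 2 crossings.
Mid: 2–3 at easting≈626001.6 (right), 6–1 at easting≈629278.5 (right) → 2 crossings.
Inner: no edge straddles that height → 0 crossings.
Central: 1–2 at easting≈626389.1 (right), 3–4 at easting≈620167.9 (right) → 2 crossings.
Only East has an odd count, so the point is inside East.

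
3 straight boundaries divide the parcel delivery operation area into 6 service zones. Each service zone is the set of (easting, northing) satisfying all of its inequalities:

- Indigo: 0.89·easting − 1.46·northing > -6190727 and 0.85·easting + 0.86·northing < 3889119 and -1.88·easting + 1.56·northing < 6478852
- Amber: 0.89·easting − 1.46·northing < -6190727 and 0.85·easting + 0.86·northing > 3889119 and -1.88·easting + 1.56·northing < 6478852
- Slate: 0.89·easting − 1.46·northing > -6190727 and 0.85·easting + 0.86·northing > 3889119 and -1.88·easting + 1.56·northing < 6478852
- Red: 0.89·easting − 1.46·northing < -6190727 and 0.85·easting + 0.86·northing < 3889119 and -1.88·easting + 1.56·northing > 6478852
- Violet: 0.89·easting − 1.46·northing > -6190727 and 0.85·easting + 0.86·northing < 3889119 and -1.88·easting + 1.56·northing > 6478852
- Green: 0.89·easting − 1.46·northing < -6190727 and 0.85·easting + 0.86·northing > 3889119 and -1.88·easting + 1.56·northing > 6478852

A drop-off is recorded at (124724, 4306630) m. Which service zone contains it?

0.89·124724 − 1.46·4306630 = -6176675.440, which is > -6190727
0.85·124724 + 0.86·4306630 = 3809717.200, which is < 3889119
-1.88·124724 + 1.56·4306630 = 6483861.680, which is > 6478852
This sign pattern matches Violet.

Violet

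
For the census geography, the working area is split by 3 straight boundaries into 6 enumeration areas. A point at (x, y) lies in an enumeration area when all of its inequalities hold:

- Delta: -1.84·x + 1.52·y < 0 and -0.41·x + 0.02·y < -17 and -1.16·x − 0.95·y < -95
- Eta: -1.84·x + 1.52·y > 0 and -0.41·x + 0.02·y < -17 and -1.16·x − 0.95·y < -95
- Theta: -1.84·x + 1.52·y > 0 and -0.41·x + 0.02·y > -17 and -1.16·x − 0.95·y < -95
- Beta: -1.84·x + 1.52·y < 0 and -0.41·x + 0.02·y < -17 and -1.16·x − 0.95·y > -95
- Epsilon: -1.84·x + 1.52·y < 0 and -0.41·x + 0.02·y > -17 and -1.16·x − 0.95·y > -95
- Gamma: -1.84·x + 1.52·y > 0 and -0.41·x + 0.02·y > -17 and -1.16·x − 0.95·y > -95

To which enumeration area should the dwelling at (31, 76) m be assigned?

-1.84·31 + 1.52·76 = 58.480, which is > 0
-0.41·31 + 0.02·76 = -11.190, which is > -17
-1.16·31 − 0.95·76 = -108.160, which is < -95
This sign pattern matches Theta.

Theta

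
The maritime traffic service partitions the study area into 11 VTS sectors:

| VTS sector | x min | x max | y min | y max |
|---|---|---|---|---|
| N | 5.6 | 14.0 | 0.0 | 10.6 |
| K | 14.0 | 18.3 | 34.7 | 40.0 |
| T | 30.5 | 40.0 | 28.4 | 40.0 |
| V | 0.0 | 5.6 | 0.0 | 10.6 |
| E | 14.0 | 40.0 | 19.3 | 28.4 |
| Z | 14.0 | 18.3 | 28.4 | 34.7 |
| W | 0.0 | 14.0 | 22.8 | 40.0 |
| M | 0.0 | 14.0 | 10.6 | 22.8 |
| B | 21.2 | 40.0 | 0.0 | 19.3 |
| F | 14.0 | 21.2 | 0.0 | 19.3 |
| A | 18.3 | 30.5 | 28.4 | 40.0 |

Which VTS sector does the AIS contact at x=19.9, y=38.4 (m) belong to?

The point has x = 19.9 and y = 38.4.
Only A satisfies 18.3 ≤ x ≤ 30.5 and 28.4 ≤ y ≤ 40.0.

A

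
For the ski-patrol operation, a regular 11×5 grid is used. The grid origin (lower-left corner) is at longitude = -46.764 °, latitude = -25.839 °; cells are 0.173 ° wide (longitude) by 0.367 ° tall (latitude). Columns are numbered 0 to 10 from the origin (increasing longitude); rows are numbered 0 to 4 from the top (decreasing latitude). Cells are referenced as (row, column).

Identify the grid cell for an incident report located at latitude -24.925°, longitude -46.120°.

(2, 3)

Column index: ⌊(-46.120 − -46.764) / 0.173⌋ = ⌊3.723⌋ = 3
Row offset from origin: ⌊(-24.925 − -25.839) / 0.367⌋ = ⌊2.490⌋ = 2 → row 2 (counted from top)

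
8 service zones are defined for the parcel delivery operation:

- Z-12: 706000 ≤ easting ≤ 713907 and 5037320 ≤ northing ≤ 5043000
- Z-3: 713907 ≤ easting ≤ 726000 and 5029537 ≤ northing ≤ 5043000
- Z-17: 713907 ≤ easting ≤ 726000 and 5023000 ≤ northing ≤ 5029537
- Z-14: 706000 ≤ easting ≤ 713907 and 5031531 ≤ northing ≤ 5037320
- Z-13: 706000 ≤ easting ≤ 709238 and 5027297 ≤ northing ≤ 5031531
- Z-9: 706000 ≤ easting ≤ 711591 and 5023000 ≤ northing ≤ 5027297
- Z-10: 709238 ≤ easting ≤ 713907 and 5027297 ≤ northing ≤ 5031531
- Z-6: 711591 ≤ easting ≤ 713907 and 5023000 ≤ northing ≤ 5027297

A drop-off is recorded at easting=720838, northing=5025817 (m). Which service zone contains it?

The point has easting = 720838 and northing = 5025817.
Only Z-17 satisfies 713907 ≤ easting ≤ 726000 and 5023000 ≤ northing ≤ 5029537.

Z-17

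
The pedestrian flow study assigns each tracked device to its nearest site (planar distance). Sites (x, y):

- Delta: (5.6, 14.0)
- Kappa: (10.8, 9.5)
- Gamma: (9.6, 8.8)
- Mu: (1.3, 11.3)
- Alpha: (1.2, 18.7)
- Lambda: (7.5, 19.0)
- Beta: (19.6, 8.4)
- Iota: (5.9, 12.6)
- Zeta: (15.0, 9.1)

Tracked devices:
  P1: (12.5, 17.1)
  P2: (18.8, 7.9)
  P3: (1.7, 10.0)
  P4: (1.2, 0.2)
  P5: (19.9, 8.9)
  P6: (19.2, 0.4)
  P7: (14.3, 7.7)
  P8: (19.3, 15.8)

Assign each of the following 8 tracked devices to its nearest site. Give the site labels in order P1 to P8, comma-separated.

Lambda, Beta, Mu, Mu, Beta, Beta, Zeta, Beta

P1 → Lambda (d²=28.61)
P2 → Beta (d²=0.89)
P3 → Mu (d²=1.85)
P4 → Mu (d²=123.22)
P5 → Beta (d²=0.34)
P6 → Beta (d²=64.16)
P7 → Zeta (d²=2.45)
P8 → Beta (d²=54.85)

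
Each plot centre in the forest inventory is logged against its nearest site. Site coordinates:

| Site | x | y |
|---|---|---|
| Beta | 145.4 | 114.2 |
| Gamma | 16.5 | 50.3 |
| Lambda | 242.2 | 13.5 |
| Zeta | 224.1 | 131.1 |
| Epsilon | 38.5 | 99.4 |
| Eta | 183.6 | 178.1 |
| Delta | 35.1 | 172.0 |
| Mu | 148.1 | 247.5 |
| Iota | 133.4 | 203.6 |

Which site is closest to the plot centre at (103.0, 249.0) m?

Squared distances to each site:
Beta: 19968.800; Gamma: 46963.940; Lambda: 74836.890; Zeta: 28565.620; Epsilon: 26540.410; Eta: 11523.170; Delta: 10539.410; Mu: 2036.260; Iota: 2985.320.
Minimum at Mu.

Mu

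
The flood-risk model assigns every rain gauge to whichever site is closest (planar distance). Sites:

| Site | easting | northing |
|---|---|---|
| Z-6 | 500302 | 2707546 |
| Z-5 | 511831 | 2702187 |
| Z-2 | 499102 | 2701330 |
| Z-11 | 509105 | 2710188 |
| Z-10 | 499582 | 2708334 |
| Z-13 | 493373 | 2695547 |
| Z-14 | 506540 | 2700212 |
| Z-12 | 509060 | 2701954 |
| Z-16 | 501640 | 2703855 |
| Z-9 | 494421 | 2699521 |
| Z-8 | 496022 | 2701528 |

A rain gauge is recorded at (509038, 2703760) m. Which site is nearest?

Squared distances to each site:
Z-6: 90651492.000; Z-5: 10275178.000; Z-2: 104628996.000; Z-11: 41323673.000; Z-10: 110337412.000; Z-13: 312845594.000; Z-14: 18828308.000; Z-12: 3262120.000; Z-16: 54739429.000; Z-9: 231625810.000; Z-8: 174398080.000.
Minimum at Z-12.

Z-12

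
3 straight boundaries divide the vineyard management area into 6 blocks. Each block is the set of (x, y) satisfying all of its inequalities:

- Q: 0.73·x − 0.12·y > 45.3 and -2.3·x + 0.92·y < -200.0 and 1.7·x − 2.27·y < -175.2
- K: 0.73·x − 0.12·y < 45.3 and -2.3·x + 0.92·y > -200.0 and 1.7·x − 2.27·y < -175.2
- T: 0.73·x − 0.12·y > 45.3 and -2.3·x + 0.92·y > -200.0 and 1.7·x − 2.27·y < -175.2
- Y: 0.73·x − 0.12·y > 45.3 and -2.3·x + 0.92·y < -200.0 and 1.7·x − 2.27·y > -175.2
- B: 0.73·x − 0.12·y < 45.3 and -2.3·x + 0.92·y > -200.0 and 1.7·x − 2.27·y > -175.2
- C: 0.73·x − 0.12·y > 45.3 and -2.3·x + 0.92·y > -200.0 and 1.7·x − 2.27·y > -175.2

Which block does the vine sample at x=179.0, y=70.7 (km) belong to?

0.73·179.0 − 0.12·70.7 = 122.186, which is > 45.3
-2.3·179.0 + 0.92·70.7 = -346.656, which is < -200.0
1.7·179.0 − 2.27·70.7 = 143.811, which is > -175.2
This sign pattern matches Y.

Y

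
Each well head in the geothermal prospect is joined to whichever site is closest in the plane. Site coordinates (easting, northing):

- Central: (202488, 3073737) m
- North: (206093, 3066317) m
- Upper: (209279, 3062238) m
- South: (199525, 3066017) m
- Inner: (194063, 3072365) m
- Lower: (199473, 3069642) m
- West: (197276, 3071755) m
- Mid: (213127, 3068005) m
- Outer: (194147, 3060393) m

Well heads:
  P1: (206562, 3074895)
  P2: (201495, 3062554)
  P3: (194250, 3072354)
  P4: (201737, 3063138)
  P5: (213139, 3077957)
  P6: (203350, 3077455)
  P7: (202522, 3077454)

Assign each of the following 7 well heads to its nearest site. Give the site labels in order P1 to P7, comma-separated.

P1 → Central (d²=17938440.00)
P2 → South (d²=15873269.00)
P3 → Inner (d²=35090.00)
P4 → South (d²=13181585.00)
P5 → Mid (d²=99042448.00)
P6 → Central (d²=14566568.00)
P7 → Central (d²=13817245.00)

Central, South, Inner, South, Mid, Central, Central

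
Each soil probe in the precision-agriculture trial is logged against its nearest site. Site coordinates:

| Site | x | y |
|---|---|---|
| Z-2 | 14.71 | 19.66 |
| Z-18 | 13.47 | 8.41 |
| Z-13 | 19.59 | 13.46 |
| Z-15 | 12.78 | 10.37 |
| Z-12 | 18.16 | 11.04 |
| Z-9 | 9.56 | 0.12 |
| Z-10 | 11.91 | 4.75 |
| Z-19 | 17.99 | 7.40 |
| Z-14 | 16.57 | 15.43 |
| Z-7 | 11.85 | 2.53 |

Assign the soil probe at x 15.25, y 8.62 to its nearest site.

Z-18

Squared distances to each site:
Z-2: 122.173; Z-18: 3.212; Z-13: 42.261; Z-15: 9.163; Z-12: 14.325; Z-9: 104.626; Z-10: 26.132; Z-19: 8.996; Z-14: 48.119; Z-7: 48.648.
Minimum at Z-18.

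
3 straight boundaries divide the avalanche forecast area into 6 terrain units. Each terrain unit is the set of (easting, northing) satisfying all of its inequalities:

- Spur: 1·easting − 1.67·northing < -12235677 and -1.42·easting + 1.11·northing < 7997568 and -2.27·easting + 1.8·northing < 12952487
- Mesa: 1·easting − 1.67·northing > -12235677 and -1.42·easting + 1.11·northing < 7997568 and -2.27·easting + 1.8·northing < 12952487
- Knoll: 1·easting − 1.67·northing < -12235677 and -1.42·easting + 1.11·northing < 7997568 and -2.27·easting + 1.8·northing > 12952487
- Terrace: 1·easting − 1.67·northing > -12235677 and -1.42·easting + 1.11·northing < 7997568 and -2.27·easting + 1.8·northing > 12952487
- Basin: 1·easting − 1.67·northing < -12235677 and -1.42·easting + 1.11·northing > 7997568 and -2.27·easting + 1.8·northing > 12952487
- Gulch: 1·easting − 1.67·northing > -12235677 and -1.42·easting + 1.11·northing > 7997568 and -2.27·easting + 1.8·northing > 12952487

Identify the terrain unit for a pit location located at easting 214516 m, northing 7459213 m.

1·214516 − 1.67·7459213 = -12242369.710, which is < -12235677
-1.42·214516 + 1.11·7459213 = 7975113.710, which is < 7997568
-2.27·214516 + 1.8·7459213 = 12939632.080, which is < 12952487
This sign pattern matches Spur.

Spur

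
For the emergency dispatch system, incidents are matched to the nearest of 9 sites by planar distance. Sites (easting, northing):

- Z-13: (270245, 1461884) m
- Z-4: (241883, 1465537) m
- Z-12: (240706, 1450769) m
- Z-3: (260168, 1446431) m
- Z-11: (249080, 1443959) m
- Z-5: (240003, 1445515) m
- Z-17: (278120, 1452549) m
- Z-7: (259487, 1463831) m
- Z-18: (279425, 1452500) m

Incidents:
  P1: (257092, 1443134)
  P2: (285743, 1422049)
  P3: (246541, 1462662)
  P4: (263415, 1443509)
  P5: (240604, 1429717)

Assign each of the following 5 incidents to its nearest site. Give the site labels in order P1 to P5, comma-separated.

Z-3, Z-18, Z-4, Z-3, Z-5

P1 → Z-3 (d²=20331985.00)
P2 → Z-18 (d²=967180525.00)
P3 → Z-4 (d²=29962589.00)
P4 → Z-3 (d²=19081093.00)
P5 → Z-5 (d²=249938005.00)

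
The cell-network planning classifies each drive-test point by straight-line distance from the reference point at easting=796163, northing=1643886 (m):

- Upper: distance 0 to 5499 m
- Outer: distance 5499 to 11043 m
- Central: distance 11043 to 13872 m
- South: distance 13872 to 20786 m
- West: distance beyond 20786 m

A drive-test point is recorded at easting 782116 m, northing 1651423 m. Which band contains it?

South

Distance = √((782116−796163)² + (1651423−1643886)²) = √(197318209.000 + 56806369.000) = 15941.285 m.
13872 ≤ 15941.285 < 20786 → South.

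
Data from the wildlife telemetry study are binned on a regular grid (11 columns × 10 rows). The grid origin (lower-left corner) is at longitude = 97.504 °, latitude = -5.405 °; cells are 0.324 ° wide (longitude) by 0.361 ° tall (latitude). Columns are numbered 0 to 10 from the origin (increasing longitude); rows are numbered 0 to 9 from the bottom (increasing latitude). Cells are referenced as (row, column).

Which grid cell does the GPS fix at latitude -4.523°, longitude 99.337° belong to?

(2, 5)

Column index: ⌊(99.337 − 97.504) / 0.324⌋ = ⌊5.657⌋ = 5
Row offset from origin: ⌊(-4.523 − -5.405) / 0.361⌋ = ⌊2.443⌋ = 2 → row 2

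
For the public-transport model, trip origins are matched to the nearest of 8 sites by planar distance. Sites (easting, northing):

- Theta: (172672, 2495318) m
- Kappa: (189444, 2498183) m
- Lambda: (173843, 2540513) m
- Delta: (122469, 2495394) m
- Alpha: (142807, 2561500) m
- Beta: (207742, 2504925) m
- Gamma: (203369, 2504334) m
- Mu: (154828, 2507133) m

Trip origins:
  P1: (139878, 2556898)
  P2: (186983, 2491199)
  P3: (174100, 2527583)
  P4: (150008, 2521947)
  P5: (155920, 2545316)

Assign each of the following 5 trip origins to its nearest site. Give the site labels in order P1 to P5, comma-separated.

Alpha, Kappa, Lambda, Mu, Lambda

P1 → Alpha (d²=29757445.00)
P2 → Kappa (d²=54832777.00)
P3 → Lambda (d²=167250949.00)
P4 → Mu (d²=242686996.00)
P5 → Lambda (d²=344302738.00)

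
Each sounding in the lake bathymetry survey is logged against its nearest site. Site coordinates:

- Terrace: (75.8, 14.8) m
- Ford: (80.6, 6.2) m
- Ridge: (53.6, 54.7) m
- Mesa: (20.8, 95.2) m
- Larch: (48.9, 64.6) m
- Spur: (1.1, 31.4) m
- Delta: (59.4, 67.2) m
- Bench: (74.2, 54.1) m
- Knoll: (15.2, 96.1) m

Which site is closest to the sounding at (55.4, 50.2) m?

Squared distances to each site:
Terrace: 1669.320; Ford: 2571.040; Ridge: 23.490; Mesa: 3222.160; Larch: 249.610; Spur: 3301.930; Delta: 305.000; Bench: 368.650; Knoll: 3722.850.
Minimum at Ridge.

Ridge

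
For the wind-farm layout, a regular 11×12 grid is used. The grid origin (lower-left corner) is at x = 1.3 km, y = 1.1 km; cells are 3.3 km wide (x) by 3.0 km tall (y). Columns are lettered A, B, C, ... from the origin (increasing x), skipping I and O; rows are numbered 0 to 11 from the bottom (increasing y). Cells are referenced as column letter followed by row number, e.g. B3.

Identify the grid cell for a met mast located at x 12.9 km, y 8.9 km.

Column index: ⌊(12.9 − 1.3) / 3.3⌋ = ⌊3.515⌋ = 3 → column D
Row offset from origin: ⌊(8.9 − 1.1) / 3.0⌋ = ⌊2.600⌋ = 2 → row 2

D2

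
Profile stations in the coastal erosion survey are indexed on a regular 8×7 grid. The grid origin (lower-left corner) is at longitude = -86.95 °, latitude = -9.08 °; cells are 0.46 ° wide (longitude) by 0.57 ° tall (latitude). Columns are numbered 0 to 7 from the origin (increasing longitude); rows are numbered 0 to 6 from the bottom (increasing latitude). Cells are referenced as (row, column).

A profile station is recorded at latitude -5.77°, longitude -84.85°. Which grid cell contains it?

(5, 4)

Column index: ⌊(-84.85 − -86.95) / 0.46⌋ = ⌊4.565⌋ = 4
Row offset from origin: ⌊(-5.77 − -9.08) / 0.57⌋ = ⌊5.807⌋ = 5 → row 5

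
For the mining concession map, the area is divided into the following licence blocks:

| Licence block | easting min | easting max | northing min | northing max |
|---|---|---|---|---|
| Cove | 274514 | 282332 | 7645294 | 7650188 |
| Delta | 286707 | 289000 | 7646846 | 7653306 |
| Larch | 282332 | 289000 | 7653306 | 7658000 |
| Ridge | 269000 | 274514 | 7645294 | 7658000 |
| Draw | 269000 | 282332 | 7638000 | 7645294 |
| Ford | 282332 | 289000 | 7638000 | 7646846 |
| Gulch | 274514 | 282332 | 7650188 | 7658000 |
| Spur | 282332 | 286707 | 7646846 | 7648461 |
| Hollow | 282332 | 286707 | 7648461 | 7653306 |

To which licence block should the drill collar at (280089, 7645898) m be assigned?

The point has easting = 280089 and northing = 7645898.
Only Cove satisfies 274514 ≤ easting ≤ 282332 and 7645294 ≤ northing ≤ 7650188.

Cove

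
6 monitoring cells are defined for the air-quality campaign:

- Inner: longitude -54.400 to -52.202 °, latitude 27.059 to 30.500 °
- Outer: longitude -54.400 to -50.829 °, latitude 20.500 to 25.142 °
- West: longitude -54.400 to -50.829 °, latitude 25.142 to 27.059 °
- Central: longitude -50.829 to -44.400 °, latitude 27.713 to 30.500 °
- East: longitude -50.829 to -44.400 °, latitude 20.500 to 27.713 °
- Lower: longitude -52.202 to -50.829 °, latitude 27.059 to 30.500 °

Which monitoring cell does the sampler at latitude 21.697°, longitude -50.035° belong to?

The point has longitude = -50.035 and latitude = 21.697.
Only East satisfies -50.829 ≤ longitude ≤ -44.400 and 20.500 ≤ latitude ≤ 27.713.

East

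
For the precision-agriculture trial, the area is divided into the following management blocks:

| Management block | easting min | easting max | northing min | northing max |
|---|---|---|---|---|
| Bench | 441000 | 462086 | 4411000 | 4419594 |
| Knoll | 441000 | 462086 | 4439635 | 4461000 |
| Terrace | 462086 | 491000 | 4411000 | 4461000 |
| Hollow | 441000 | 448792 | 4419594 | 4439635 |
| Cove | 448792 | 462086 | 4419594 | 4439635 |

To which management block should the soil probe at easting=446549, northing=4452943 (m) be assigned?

Knoll

The point has easting = 446549 and northing = 4452943.
Only Knoll satisfies 441000 ≤ easting ≤ 462086 and 4439635 ≤ northing ≤ 4461000.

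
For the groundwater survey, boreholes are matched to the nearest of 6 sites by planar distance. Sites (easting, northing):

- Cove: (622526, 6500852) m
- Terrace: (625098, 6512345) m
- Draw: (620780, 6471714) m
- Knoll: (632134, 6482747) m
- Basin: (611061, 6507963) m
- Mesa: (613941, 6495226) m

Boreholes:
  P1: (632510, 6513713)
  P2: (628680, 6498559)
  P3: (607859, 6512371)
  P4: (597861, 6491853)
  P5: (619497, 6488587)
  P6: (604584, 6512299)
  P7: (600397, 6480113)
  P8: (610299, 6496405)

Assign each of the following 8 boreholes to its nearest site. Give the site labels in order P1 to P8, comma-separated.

Terrace, Cove, Basin, Mesa, Mesa, Basin, Mesa, Mesa

P1 → Terrace (d²=56809168.00)
P2 → Cove (d²=43129565.00)
P3 → Basin (d²=29683268.00)
P4 → Mesa (d²=269943529.00)
P5 → Mesa (d²=74945457.00)
P6 → Basin (d²=60752425.00)
P7 → Mesa (d²=411842705.00)
P8 → Mesa (d²=14654205.00)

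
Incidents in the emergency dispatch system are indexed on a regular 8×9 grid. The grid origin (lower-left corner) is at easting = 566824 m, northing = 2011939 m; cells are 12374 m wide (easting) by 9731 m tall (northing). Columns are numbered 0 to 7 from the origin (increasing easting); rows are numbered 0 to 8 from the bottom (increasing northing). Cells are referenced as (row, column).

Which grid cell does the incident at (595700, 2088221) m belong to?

Column index: ⌊(595700 − 566824) / 12374⌋ = ⌊2.334⌋ = 2
Row offset from origin: ⌊(2088221 − 2011939) / 9731⌋ = ⌊7.839⌋ = 7 → row 7

(7, 2)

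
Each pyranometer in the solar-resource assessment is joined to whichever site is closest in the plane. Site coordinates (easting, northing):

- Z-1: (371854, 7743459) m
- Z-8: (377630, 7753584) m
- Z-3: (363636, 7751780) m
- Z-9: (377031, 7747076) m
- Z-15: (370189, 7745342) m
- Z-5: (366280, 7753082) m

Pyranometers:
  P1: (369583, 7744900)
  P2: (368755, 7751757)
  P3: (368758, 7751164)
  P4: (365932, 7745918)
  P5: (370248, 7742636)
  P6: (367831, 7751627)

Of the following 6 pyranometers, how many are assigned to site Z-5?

P1 → Z-15
P2 → Z-5
P3 → Z-5
P4 → Z-15
P5 → Z-1
P6 → Z-5
3 of the 6 go to Z-5.

3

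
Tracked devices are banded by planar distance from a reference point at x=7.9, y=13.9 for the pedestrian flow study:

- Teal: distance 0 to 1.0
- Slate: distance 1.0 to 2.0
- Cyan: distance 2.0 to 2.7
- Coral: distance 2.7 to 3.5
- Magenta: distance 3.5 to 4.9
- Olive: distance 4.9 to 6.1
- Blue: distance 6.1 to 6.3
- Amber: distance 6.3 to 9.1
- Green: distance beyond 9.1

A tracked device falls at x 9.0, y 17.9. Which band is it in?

Magenta

Distance = √((9.0−7.9)² + (17.9−13.9)²) = √(1.210 + 16.000) = 4.148.
3.5 ≤ 4.148 < 4.9 → Magenta.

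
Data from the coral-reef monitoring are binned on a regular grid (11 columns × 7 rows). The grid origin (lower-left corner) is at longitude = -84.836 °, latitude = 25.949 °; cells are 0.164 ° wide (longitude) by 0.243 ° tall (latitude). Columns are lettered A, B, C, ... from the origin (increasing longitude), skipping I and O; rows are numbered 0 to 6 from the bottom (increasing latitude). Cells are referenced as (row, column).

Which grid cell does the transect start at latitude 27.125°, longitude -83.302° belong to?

Column index: ⌊(-83.302 − -84.836) / 0.164⌋ = ⌊9.354⌋ = 9 → column K
Row offset from origin: ⌊(27.125 − 25.949) / 0.243⌋ = ⌊4.840⌋ = 4 → row 4

(4, K)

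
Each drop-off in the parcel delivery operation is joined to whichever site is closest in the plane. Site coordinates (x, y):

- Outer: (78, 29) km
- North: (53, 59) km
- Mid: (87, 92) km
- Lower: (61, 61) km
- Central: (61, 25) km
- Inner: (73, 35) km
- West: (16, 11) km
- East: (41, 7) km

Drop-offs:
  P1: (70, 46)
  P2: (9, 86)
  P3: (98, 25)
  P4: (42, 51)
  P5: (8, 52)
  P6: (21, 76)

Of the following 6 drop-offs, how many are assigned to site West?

P1 → Inner
P2 → North
P3 → Outer
P4 → North
P5 → West
P6 → North
1 of the 6 goes to West.

1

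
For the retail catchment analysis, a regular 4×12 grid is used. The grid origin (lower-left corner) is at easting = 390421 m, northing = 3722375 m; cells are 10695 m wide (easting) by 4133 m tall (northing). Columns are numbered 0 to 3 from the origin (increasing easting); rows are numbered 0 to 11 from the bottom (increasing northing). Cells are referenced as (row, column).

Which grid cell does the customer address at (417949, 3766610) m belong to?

Column index: ⌊(417949 − 390421) / 10695⌋ = ⌊2.574⌋ = 2
Row offset from origin: ⌊(3766610 − 3722375) / 4133⌋ = ⌊10.703⌋ = 10 → row 10

(10, 2)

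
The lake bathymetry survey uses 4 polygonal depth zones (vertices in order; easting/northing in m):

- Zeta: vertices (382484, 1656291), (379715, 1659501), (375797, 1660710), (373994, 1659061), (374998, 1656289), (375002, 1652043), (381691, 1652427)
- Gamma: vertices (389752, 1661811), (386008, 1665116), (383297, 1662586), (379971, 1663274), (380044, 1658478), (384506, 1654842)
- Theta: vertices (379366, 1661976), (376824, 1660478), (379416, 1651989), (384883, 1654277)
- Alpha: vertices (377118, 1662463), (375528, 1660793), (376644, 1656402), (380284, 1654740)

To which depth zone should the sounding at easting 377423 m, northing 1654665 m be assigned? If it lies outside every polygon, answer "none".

Zeta

Cast a ray rightward from (377423, 1654665). For each polygon, the edges (by vertex number in listed order) whose endpoints lie on opposite sides of northing = 1654665, where each meets that height, and whether that is right or left of the point:
Zeta: 5–6 at easting≈374999.5 (left), 7–1 at easting≈382150.3 (right) → 1 crossing.
Gamma: no edge straddles that height → 0 crossings.
Theta: 2–3 at easting≈378598.9 (right), 4–1 at easting≈384605.0 (right) → 2 crossings.
Alpha: no edge straddles that height → 0 crossings.
Only Zeta has an odd count, so the point is inside Zeta.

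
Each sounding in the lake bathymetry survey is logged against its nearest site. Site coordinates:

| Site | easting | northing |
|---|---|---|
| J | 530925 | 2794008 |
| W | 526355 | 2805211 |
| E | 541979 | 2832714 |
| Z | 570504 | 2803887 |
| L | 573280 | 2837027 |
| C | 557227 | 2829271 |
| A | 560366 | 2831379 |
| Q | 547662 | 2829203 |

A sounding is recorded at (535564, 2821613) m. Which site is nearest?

E

Squared distances to each site:
J: 783556346.000; W: 353831285.000; E: 164384426.000; Z: 1535014676.000; L: 1660088052.000; C: 527930533.000; A: 710513960.000; Q: 203969704.000.
Minimum at E.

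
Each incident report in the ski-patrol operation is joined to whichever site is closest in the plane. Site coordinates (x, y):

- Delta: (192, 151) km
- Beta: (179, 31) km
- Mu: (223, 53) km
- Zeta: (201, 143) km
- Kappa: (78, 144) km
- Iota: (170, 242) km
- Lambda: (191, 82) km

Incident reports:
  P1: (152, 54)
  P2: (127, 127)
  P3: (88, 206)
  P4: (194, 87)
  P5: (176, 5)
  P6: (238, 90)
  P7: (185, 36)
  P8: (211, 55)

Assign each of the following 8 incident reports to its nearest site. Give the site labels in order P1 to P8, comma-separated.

P1 → Beta (d²=1258.00)
P2 → Kappa (d²=2690.00)
P3 → Kappa (d²=3944.00)
P4 → Lambda (d²=34.00)
P5 → Beta (d²=685.00)
P6 → Mu (d²=1594.00)
P7 → Beta (d²=61.00)
P8 → Mu (d²=148.00)

Beta, Kappa, Kappa, Lambda, Beta, Mu, Beta, Mu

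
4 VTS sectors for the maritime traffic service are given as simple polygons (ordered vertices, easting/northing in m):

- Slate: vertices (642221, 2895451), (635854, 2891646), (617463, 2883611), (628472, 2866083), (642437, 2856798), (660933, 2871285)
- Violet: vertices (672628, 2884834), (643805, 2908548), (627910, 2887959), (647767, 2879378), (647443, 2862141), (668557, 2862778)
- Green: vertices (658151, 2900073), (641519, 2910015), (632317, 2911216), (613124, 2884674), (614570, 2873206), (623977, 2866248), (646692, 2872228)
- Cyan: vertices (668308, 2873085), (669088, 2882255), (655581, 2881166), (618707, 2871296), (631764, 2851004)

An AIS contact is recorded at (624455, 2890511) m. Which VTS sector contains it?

Cast a ray rightward from (624455, 2890511). For each polygon, the edges (by vertex number in listed order) whose endpoints lie on opposite sides of northing = 2890511, where each meets that height, and whether that is right or left of the point:
Slate: 2–3 at easting≈633256.1 (right), 6–1 at easting≈646046.1 (right) → 2 crossings.
Violet: 1–2 at easting≈665727.9 (right), 2–3 at easting≈629880.2 (right) → 2 crossings.
Green: 3–4 at easting≈617344.8 (left), 7–1 at easting≈654216.0 (right) → 1 crossing.
Cyan: no edge straddles that height → 0 crossings.
Only Green has an odd count, so the point is inside Green.

Green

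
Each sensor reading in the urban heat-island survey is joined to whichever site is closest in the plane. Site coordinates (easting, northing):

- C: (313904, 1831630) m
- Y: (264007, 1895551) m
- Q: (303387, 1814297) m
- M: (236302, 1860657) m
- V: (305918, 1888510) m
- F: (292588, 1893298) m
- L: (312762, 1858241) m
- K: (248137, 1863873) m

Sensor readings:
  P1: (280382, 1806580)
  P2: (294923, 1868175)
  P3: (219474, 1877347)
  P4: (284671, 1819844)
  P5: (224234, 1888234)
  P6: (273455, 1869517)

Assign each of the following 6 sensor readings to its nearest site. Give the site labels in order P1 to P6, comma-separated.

P1 → Q (d²=588782114.00)
P2 → L (d²=416914277.00)
P3 → M (d²=561737684.00)
P4 → Q (d²=381057865.00)
P5 → M (d²=906127553.00)
P6 → K (d²=672855860.00)

Q, L, M, Q, M, K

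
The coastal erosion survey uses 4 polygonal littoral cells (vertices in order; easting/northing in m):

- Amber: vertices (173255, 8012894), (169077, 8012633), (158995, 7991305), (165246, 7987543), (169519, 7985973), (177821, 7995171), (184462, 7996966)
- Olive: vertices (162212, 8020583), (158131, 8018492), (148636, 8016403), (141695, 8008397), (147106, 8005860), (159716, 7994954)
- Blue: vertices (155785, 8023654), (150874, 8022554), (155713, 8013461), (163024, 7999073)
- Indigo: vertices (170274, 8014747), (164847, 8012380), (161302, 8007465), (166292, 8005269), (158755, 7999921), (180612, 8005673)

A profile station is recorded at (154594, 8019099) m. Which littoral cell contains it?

Cast a ray rightward from (154594, 8019099). For each polygon, the edges (by vertex number in listed order) whose endpoints lie on opposite sides of northing = 8019099, where each meets that height, and whether that is right or left of the point:
Amber: no edge straddles that height → 0 crossings.
Olive: 1–2 at easting≈159315.7 (right), 6–1 at easting≈162067.5 (right) → 2 crossings.
Blue: 2–3 at easting≈152712.6 (left), 4–1 at easting≈157126.4 (right) → 1 crossing.
Indigo: no edge straddles that height → 0 crossings.
Only Blue has an odd count, so the point is inside Blue.

Blue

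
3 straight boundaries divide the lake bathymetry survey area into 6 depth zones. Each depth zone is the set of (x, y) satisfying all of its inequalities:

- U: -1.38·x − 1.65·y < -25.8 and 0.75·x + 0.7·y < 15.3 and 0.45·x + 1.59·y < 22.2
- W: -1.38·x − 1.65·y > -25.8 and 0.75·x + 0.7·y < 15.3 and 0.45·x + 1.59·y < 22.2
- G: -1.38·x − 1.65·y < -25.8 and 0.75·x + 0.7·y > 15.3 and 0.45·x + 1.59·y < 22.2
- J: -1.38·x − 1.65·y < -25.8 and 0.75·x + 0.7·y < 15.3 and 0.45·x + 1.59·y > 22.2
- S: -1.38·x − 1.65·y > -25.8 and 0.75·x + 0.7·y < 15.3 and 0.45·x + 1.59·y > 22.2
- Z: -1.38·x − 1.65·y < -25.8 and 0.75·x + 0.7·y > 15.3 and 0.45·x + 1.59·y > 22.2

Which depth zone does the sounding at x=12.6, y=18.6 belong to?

Z

-1.38·12.6 − 1.65·18.6 = -48.078, which is < -25.8
0.75·12.6 + 0.7·18.6 = 22.470, which is > 15.3
0.45·12.6 + 1.59·18.6 = 35.244, which is > 22.2
This sign pattern matches Z.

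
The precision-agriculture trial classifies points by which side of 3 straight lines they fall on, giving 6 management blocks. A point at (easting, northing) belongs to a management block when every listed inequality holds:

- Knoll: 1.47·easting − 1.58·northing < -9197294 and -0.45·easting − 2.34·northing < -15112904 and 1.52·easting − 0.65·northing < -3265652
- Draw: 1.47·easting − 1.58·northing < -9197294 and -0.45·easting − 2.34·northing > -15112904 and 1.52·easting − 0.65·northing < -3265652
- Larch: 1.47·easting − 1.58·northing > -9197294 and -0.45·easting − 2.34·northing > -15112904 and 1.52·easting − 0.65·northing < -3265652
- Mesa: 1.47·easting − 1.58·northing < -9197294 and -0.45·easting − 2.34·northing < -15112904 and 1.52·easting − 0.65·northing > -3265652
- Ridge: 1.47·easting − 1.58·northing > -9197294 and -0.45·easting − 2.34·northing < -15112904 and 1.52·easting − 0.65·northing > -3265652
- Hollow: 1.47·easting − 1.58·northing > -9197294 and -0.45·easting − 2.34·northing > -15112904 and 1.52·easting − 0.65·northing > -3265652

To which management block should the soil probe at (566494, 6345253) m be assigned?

1.47·566494 − 1.58·6345253 = -9192753.560, which is > -9197294
-0.45·566494 − 2.34·6345253 = -15102814.320, which is > -15112904
1.52·566494 − 0.65·6345253 = -3263343.570, which is > -3265652
This sign pattern matches Hollow.

Hollow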